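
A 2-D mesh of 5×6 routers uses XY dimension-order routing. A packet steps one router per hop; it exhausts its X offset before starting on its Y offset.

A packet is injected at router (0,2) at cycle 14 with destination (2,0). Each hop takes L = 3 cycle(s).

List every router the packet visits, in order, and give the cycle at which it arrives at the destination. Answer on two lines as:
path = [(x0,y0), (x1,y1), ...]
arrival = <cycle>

  0. router=(0,2) cycle=14 (inject)
  1. router=(1,2) cycle=17 dir=E
  2. router=(2,2) cycle=20 dir=E
  3. router=(2,1) cycle=23 dir=S
  4. router=(2,0) cycle=26 dir=S

path = [(0,2), (1,2), (2,2), (2,1), (2,0)]
arrival = 26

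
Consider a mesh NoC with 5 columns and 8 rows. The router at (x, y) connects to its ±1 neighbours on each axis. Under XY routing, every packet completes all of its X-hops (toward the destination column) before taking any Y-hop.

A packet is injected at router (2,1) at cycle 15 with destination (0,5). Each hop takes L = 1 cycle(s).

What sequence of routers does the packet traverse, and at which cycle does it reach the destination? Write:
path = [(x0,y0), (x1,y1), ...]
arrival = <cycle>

t=15: at (2,1)
t=16: at (1,1) after W
t=17: at (0,1) after W
t=18: at (0,2) after N
t=19: at (0,3) after N
t=20: at (0,4) after N
t=21: at (0,5) after N

path = [(2,1), (1,1), (0,1), (0,2), (0,3), (0,4), (0,5)]
arrival = 21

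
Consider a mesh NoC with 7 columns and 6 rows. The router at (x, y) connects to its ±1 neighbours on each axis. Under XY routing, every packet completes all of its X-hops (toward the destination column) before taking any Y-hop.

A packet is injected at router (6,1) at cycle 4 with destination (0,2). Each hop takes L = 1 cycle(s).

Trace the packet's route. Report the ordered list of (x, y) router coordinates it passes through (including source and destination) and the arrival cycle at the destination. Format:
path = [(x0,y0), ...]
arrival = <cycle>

[0] x=6 y=1 t=4
[1] x=5 y=1 t=5 →W
[2] x=4 y=1 t=6 →W
[3] x=3 y=1 t=7 →W
[4] x=2 y=1 t=8 →W
[5] x=1 y=1 t=9 →W
[6] x=0 y=1 t=10 →W
[7] x=0 y=2 t=11 →N

path = [(6,1), (5,1), (4,1), (3,1), (2,1), (1,1), (0,1), (0,2)]
arrival = 11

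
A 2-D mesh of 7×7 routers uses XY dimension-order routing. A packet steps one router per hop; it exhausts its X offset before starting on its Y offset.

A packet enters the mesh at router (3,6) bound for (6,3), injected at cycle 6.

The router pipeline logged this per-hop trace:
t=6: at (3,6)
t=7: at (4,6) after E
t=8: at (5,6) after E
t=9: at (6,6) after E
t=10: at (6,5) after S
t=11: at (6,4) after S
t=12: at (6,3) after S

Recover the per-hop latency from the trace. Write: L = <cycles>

From hop 0 (6) to hop 1 (7): +1 cycles.
That increment is L by definition: L = 1.

L = 1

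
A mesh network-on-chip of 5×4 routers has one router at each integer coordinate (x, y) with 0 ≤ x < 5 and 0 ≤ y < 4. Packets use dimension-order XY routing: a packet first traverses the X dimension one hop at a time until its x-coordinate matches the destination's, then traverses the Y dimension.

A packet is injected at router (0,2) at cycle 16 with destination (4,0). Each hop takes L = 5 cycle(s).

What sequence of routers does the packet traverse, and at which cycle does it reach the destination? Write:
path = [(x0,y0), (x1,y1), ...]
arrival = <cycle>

path = [(0,2), (1,2), (2,2), (3,2), (4,2), (4,1), (4,0)]
arrival = 46

[0] x=0 y=2 t=16
[1] x=1 y=2 t=21 →E
[2] x=2 y=2 t=26 →E
[3] x=3 y=2 t=31 →E
[4] x=4 y=2 t=36 →E
[5] x=4 y=1 t=41 →S
[6] x=4 y=0 t=46 →S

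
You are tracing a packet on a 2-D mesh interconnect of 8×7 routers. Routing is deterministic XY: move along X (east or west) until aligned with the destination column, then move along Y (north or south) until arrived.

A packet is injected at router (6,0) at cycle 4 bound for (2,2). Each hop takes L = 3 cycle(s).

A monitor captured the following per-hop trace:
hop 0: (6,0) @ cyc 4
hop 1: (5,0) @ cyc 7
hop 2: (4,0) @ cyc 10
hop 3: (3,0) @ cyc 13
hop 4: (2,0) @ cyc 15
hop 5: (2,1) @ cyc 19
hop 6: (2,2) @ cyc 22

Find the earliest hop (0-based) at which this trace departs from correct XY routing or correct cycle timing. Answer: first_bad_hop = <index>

[1] (-1,+0) / 3c ⇒ ok
[2] (-1,+0) / 3c ⇒ ok
[3] (-1,+0) / 3c ⇒ ok
[4] (-1,+0) / 2c ⇒ BAD: Δcyc=2≠L

first_bad_hop = 4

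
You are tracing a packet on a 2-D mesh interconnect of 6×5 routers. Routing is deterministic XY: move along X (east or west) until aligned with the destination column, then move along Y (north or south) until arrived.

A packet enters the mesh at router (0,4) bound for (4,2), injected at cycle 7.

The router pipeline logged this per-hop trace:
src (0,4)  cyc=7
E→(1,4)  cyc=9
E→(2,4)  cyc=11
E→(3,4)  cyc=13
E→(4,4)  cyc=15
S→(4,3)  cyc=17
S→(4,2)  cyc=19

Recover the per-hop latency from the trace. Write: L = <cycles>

L = 2

cyc[1] − cyc[0] = 9 − 7 = 2.
One hop costs L cycles, so L = 2.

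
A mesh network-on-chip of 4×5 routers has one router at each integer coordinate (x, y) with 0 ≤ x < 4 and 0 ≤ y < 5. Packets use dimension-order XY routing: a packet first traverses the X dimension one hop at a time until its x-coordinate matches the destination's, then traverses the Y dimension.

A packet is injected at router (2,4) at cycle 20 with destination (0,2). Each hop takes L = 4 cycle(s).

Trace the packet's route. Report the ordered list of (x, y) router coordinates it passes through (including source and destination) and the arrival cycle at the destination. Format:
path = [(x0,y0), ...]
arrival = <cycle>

path = [(2,4), (1,4), (0,4), (0,3), (0,2)]
arrival = 36

src (2,4)  cyc=20
W→(1,4)  cyc=24
W→(0,4)  cyc=28
S→(0,3)  cyc=32
S→(0,2)  cyc=36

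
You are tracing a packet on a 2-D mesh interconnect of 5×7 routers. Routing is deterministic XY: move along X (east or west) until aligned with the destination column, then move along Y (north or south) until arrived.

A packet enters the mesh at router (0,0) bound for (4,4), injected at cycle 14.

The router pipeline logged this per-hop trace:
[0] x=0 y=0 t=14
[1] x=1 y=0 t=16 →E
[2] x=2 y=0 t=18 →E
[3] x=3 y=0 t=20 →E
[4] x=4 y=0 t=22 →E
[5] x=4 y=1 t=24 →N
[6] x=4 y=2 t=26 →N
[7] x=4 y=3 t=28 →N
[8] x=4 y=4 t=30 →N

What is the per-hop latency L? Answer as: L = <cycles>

L = 2

Δcyc across hop 0→1: 16 − 14 = 2.
Per-hop latency L = Δcyc = 2.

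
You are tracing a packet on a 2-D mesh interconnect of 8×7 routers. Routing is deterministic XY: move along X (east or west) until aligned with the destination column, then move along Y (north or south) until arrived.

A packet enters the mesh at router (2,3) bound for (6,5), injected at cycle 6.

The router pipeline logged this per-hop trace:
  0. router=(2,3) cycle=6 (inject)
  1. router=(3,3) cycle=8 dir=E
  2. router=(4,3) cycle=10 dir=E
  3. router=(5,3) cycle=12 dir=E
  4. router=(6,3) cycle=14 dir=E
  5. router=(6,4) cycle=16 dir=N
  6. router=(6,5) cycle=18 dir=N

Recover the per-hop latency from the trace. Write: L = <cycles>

cyc[1] − cyc[0] = 8 − 6 = 2.
One hop costs L cycles, so L = 2.

L = 2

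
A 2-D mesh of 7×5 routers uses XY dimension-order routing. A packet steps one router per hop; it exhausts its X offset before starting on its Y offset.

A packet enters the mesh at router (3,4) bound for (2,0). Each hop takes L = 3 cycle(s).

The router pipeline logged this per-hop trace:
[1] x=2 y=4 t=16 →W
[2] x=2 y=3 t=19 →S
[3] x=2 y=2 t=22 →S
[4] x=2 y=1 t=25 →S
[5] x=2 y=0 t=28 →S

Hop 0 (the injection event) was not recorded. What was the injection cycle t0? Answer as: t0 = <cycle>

t0 = 13

Hop 1 reached at cycle 16; hop k is at t0 + k·L.
Subtract one hop: t0 = 16 − 3 = 13.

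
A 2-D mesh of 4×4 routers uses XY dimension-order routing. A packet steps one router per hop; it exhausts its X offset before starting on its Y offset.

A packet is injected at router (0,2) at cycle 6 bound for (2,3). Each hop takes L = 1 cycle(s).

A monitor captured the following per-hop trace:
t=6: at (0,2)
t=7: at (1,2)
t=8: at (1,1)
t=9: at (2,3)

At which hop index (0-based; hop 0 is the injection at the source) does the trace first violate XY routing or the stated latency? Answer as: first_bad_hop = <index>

hop 1: step (+1,+0), +1 cyc — ok
hop 2: step (+0,-1), +1 cyc — BAD: Y-move but x=1≠2

first_bad_hop = 2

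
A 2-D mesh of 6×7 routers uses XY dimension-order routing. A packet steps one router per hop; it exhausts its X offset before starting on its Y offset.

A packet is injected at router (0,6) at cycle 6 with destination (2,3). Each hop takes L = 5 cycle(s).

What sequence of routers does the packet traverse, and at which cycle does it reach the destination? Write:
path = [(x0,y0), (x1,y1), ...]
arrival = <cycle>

[0] x=0 y=6 t=6
[1] x=1 y=6 t=11 →E
[2] x=2 y=6 t=16 →E
[3] x=2 y=5 t=21 →S
[4] x=2 y=4 t=26 →S
[5] x=2 y=3 t=31 →S

path = [(0,6), (1,6), (2,6), (2,5), (2,4), (2,3)]
arrival = 31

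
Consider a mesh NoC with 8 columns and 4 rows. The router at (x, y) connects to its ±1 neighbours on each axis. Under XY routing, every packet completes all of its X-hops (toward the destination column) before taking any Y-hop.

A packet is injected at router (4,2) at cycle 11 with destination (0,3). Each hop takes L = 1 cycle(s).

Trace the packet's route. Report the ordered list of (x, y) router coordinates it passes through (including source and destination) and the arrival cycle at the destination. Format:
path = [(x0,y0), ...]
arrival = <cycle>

path = [(4,2), (3,2), (2,2), (1,2), (0,2), (0,3)]
arrival = 16

t=11: at (4,2)
t=12: at (3,2) after W
t=13: at (2,2) after W
t=14: at (1,2) after W
t=15: at (0,2) after W
t=16: at (0,3) after N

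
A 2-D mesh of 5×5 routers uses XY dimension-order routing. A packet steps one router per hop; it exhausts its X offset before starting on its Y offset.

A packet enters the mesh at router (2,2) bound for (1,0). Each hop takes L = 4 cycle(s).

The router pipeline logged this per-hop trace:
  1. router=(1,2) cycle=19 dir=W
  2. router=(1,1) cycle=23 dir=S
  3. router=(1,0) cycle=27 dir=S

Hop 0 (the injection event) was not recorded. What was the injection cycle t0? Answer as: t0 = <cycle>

At hop 1 the cycle is 19; in general cyc_k = t0 + kL.
t0 = cyc[1] − L = 19 − 4 = 15.

t0 = 15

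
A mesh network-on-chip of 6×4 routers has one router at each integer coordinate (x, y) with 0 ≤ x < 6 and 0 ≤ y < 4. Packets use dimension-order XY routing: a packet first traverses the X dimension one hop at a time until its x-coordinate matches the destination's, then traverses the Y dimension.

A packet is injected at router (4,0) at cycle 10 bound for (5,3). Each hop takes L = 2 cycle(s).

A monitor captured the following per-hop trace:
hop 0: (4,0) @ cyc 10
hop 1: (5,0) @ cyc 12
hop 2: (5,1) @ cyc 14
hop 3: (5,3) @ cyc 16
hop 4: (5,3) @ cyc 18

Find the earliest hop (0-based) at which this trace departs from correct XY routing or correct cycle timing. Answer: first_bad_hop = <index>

check 1→ d=(1,0) cyc+2: ok
check 2→ d=(0,1) cyc+2: ok
check 3→ d=(0,2) cyc+2: BAD: non-unit step

first_bad_hop = 3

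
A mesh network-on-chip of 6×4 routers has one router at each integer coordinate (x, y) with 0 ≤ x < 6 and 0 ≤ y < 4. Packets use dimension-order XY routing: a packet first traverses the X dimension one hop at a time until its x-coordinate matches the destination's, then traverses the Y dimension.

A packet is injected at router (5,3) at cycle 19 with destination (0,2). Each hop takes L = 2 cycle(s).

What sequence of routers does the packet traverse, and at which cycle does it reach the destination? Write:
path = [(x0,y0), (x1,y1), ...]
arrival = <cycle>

path = [(5,3), (4,3), (3,3), (2,3), (1,3), (0,3), (0,2)]
arrival = 31

t=19: at (5,3)
t=21: at (4,3) after W
t=23: at (3,3) after W
t=25: at (2,3) after W
t=27: at (1,3) after W
t=29: at (0,3) after W
t=31: at (0,2) after S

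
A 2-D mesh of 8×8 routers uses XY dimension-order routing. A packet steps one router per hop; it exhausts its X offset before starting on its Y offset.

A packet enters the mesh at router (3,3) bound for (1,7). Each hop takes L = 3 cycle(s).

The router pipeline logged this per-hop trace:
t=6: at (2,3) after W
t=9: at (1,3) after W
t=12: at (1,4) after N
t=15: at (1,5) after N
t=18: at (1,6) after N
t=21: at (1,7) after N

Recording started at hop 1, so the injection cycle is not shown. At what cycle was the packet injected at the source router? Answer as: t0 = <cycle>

Hop 1 reached at cycle 6; hop k is at t0 + k·L.
Therefore t0 = 6 − L = 3.

t0 = 3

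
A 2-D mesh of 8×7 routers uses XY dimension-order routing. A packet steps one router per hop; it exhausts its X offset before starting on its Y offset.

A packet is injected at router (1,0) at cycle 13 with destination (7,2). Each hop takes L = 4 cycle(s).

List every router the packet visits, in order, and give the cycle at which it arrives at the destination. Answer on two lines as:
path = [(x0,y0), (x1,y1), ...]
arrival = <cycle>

[0] x=1 y=0 t=13
[1] x=2 y=0 t=17 →E
[2] x=3 y=0 t=21 →E
[3] x=4 y=0 t=25 →E
[4] x=5 y=0 t=29 →E
[5] x=6 y=0 t=33 →E
[6] x=7 y=0 t=37 →E
[7] x=7 y=1 t=41 →N
[8] x=7 y=2 t=45 →N

path = [(1,0), (2,0), (3,0), (4,0), (5,0), (6,0), (7,0), (7,1), (7,2)]
arrival = 45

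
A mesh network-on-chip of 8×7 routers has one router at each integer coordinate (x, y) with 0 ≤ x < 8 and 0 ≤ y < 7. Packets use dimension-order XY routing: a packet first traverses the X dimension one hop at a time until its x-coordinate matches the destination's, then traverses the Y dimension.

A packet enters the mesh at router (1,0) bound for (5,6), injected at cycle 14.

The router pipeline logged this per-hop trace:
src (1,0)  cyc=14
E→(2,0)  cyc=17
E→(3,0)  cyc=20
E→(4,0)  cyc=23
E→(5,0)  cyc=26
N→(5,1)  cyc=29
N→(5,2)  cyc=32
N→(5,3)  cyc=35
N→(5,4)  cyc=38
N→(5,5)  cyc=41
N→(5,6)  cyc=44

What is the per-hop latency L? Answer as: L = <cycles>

Between hops 0 and 1 the cycle counter advances 17 − 14 = 3.
That increment is L by definition: L = 3.

L = 3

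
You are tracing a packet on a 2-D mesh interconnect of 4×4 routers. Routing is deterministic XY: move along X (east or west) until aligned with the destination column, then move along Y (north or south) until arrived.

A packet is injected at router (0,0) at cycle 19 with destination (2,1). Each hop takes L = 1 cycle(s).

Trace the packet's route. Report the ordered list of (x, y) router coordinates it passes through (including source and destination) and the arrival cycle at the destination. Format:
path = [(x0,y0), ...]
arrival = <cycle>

[0] x=0 y=0 t=19
[1] x=1 y=0 t=20 →E
[2] x=2 y=0 t=21 →E
[3] x=2 y=1 t=22 →N

path = [(0,0), (1,0), (2,0), (2,1)]
arrival = 22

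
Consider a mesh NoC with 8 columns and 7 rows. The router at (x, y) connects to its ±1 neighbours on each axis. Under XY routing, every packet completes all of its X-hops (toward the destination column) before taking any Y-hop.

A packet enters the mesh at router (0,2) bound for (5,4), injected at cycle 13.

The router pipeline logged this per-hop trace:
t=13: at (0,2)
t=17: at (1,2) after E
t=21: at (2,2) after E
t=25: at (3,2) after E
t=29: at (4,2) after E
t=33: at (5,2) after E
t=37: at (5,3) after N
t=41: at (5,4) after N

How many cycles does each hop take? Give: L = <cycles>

L = 4

cyc[1] − cyc[0] = 17 − 13 = 4.
One hop costs L cycles, so L = 4.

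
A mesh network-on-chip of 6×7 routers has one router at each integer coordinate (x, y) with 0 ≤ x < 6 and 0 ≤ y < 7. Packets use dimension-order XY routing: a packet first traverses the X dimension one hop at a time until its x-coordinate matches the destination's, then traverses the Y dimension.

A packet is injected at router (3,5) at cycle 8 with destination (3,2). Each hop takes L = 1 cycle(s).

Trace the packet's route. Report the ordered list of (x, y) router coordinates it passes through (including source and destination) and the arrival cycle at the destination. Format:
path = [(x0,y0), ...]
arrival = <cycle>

#0 — 3,5 | c8
#1 — 3,4 | c9 | S
#2 — 3,3 | c10 | S
#3 — 3,2 | c11 | S

path = [(3,5), (3,4), (3,3), (3,2)]
arrival = 11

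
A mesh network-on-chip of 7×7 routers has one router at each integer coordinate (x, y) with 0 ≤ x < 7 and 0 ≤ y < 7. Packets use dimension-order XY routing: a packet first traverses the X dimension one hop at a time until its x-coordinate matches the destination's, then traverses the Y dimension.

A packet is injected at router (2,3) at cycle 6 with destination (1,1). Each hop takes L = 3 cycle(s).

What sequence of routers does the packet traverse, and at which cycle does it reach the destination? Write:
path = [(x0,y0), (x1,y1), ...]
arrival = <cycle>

path = [(2,3), (1,3), (1,2), (1,1)]
arrival = 15

  0. router=(2,3) cycle=6 (inject)
  1. router=(1,3) cycle=9 dir=W
  2. router=(1,2) cycle=12 dir=S
  3. router=(1,1) cycle=15 dir=S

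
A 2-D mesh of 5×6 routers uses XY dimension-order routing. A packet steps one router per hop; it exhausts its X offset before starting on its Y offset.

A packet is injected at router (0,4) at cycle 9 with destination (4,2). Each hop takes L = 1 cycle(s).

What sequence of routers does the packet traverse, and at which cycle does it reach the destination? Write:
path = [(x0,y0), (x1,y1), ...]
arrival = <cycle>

path = [(0,4), (1,4), (2,4), (3,4), (4,4), (4,3), (4,2)]
arrival = 15

[0] x=0 y=4 t=9
[1] x=1 y=4 t=10 →E
[2] x=2 y=4 t=11 →E
[3] x=3 y=4 t=12 →E
[4] x=4 y=4 t=13 →E
[5] x=4 y=3 t=14 →S
[6] x=4 y=2 t=15 →S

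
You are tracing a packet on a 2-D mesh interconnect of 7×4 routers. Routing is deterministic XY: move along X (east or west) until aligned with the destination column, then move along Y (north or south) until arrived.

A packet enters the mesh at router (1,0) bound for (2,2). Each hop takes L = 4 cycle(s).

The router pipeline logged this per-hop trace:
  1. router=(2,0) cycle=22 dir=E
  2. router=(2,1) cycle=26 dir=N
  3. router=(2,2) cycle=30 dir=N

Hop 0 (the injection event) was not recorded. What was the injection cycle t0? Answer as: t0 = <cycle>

The first recorded entry is hop 1 at cycle 22.
Therefore t0 = 22 − L = 18.

t0 = 18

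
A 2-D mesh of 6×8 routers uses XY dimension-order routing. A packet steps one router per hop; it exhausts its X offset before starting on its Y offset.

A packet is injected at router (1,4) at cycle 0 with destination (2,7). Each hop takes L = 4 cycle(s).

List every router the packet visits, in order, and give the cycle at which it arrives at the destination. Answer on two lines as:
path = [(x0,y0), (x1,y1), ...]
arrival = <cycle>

path = [(1,4), (2,4), (2,5), (2,6), (2,7)]
arrival = 16

[0] x=1 y=4 t=0
[1] x=2 y=4 t=4 →E
[2] x=2 y=5 t=8 →N
[3] x=2 y=6 t=12 →N
[4] x=2 y=7 t=16 →N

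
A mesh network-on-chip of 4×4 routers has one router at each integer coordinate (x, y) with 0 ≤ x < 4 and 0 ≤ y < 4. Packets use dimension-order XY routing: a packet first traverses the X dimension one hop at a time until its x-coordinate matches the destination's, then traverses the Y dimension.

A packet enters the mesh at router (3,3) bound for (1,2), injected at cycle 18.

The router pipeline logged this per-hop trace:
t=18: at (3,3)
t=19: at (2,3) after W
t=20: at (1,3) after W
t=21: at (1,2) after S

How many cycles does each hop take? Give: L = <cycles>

Between hops 0 and 1 the cycle counter advances 19 − 18 = 1.
One hop costs L cycles, so L = 1.

L = 1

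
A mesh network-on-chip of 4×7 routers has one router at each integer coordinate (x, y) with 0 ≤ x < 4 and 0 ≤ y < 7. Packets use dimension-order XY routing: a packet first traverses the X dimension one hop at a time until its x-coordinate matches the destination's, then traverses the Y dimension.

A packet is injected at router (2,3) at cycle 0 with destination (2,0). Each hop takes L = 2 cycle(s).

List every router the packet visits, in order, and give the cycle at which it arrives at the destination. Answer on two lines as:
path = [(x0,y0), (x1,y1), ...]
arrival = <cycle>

path = [(2,3), (2,2), (2,1), (2,0)]
arrival = 6

  0. router=(2,3) cycle=0 (inject)
  1. router=(2,2) cycle=2 dir=S
  2. router=(2,1) cycle=4 dir=S
  3. router=(2,0) cycle=6 dir=S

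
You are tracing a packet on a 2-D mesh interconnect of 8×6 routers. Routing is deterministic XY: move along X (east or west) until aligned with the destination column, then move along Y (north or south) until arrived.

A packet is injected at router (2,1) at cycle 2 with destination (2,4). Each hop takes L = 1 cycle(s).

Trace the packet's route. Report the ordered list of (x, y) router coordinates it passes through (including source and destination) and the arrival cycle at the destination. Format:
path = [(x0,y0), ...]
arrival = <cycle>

path = [(2,1), (2,2), (2,3), (2,4)]
arrival = 5

#0 — 2,1 | c2
#1 — 2,2 | c3 | N
#2 — 2,3 | c4 | N
#3 — 2,4 | c5 | N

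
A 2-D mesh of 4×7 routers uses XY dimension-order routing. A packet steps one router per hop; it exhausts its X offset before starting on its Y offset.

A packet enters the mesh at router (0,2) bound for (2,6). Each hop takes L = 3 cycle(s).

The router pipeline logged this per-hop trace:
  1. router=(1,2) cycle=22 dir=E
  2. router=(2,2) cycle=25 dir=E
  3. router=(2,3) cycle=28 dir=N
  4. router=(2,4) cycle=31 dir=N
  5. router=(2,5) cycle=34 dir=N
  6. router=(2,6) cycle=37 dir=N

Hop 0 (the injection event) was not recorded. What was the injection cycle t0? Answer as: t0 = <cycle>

t0 = 19

cyc[1] = 22 and cyc[k] = t0 + k·L for every k.
Subtract one hop: t0 = 22 − 3 = 19.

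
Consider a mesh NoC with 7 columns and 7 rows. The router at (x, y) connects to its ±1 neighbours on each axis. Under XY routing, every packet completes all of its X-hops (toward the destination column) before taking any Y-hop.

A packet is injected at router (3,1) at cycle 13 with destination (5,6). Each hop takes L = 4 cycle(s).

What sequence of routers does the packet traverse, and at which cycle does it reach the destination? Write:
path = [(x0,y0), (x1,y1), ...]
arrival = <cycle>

path = [(3,1), (4,1), (5,1), (5,2), (5,3), (5,4), (5,5), (5,6)]
arrival = 41

#0 — 3,1 | c13
#1 — 4,1 | c17 | E
#2 — 5,1 | c21 | E
#3 — 5,2 | c25 | N
#4 — 5,3 | c29 | N
#5 — 5,4 | c33 | N
#6 — 5,5 | c37 | N
#7 — 5,6 | c41 | N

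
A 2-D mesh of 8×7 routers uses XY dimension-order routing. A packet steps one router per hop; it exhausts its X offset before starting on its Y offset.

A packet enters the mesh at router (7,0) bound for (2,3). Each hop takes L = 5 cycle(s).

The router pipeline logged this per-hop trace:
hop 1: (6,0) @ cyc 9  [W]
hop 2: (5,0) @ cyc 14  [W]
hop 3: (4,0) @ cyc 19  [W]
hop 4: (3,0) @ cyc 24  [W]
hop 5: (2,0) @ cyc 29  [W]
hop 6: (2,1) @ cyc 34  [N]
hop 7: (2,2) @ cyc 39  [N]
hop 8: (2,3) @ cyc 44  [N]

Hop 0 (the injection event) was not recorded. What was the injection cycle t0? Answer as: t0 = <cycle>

t0 = 4

At hop 1 the cycle is 9; in general cyc_k = t0 + kL.
So t0 = 9 − 1·5 = 4.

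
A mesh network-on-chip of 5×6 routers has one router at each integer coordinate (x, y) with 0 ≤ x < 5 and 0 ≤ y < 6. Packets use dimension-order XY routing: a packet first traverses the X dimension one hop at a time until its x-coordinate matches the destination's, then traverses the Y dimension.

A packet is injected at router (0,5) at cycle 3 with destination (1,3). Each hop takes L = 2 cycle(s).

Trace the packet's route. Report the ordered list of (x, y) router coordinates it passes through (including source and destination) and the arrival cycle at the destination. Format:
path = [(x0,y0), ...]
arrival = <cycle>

[0] x=0 y=5 t=3
[1] x=1 y=5 t=5 →E
[2] x=1 y=4 t=7 →S
[3] x=1 y=3 t=9 →S

path = [(0,5), (1,5), (1,4), (1,3)]
arrival = 9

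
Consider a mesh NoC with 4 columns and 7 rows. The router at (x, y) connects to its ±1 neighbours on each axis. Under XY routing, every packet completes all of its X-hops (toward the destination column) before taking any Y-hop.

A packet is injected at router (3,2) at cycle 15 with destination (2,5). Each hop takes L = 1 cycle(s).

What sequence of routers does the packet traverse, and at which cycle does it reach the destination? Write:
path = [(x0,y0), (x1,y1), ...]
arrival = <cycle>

path = [(3,2), (2,2), (2,3), (2,4), (2,5)]
arrival = 19

  0. router=(3,2) cycle=15 (inject)
  1. router=(2,2) cycle=16 dir=W
  2. router=(2,3) cycle=17 dir=N
  3. router=(2,4) cycle=18 dir=N
  4. router=(2,5) cycle=19 dir=N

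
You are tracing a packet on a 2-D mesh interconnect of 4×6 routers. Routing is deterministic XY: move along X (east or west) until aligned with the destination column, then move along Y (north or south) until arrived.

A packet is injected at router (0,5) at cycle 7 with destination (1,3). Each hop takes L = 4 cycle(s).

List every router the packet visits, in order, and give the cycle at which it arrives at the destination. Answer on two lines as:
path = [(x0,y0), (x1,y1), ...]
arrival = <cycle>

path = [(0,5), (1,5), (1,4), (1,3)]
arrival = 19

#0 — 0,5 | c7
#1 — 1,5 | c11 | E
#2 — 1,4 | c15 | S
#3 — 1,3 | c19 | S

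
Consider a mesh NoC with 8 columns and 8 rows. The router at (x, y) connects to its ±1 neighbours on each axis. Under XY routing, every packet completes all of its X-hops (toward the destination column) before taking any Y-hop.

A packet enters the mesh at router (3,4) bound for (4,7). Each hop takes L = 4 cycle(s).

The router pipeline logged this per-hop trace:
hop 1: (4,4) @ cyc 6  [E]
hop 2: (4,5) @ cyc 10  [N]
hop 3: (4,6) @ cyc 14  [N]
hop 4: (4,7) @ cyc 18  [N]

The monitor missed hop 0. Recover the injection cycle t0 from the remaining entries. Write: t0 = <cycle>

At hop 1 the cycle is 6; in general cyc_k = t0 + kL.
Subtract one hop: t0 = 6 − 4 = 2.

t0 = 2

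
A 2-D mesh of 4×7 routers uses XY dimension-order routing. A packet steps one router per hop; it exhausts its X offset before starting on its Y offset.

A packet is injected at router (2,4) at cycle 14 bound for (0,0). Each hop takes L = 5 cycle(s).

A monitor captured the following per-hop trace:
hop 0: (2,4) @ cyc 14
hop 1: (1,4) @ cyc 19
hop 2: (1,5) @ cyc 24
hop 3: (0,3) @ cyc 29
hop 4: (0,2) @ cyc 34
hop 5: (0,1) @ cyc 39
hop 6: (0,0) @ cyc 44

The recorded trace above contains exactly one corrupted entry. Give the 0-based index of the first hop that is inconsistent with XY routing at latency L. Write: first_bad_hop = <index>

check 1→ d=(-1,0) cyc+5: ok
check 2→ d=(0,1) cyc+5: BAD: Y-move but x=1≠0

first_bad_hop = 2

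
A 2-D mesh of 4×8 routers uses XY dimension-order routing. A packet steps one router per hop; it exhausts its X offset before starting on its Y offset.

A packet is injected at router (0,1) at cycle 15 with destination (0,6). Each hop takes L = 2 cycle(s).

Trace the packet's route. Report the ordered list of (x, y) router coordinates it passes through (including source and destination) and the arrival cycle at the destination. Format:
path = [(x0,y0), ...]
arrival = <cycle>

path = [(0,1), (0,2), (0,3), (0,4), (0,5), (0,6)]
arrival = 25

hop 0: (0,1) @ cyc 15
hop 1: (0,2) @ cyc 17  [N]
hop 2: (0,3) @ cyc 19  [N]
hop 3: (0,4) @ cyc 21  [N]
hop 4: (0,5) @ cyc 23  [N]
hop 5: (0,6) @ cyc 25  [N]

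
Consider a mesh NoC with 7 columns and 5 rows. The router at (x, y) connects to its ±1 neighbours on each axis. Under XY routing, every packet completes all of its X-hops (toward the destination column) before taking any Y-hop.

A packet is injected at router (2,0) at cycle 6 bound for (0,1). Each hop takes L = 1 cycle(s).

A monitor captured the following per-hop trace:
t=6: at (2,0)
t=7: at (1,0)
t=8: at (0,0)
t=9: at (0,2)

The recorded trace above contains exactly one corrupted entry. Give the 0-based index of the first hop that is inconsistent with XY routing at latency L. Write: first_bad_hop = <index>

first_bad_hop = 3

[1] (-1,+0) / 1c ⇒ ok
[2] (-1,+0) / 1c ⇒ ok
[3] (+0,+2) / 1c ⇒ BAD: non-unit step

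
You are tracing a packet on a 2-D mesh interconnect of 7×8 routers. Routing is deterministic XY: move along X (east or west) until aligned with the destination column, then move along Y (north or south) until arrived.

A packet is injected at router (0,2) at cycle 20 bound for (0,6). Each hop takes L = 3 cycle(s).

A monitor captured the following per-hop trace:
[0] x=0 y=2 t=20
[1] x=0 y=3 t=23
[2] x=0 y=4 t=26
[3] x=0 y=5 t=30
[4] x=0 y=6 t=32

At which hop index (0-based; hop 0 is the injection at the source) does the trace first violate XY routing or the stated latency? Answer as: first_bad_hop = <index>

first_bad_hop = 3

check 1→ d=(0,1) cyc+3: ok
check 2→ d=(0,1) cyc+3: ok
check 3→ d=(0,1) cyc+4: BAD: Δcyc=4≠L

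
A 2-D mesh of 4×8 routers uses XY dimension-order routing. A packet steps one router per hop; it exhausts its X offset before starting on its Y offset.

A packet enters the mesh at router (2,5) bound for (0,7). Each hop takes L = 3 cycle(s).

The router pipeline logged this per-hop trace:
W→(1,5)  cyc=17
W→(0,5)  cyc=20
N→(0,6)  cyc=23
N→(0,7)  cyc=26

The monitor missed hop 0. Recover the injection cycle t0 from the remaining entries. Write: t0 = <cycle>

At hop 1 the cycle is 17; in general cyc_k = t0 + kL.
Therefore t0 = 17 − L = 14.

t0 = 14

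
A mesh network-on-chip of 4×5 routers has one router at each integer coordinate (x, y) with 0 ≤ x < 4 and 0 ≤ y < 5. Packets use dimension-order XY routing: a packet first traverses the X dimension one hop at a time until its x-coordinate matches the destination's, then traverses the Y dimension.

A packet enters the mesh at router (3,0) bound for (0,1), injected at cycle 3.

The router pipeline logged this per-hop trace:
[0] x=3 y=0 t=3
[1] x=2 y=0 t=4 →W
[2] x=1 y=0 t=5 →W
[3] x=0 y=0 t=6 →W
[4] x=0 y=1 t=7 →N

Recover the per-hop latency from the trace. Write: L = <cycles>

From hop 0 (3) to hop 1 (4): +1 cycles.
One hop costs L cycles, so L = 1.

L = 1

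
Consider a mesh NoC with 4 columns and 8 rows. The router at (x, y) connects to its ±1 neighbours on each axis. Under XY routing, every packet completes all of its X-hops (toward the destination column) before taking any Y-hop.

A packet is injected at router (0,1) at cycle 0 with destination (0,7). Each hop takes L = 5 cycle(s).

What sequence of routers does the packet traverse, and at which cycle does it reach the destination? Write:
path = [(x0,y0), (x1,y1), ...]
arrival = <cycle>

[0] x=0 y=1 t=0
[1] x=0 y=2 t=5 →N
[2] x=0 y=3 t=10 →N
[3] x=0 y=4 t=15 →N
[4] x=0 y=5 t=20 →N
[5] x=0 y=6 t=25 →N
[6] x=0 y=7 t=30 →N

path = [(0,1), (0,2), (0,3), (0,4), (0,5), (0,6), (0,7)]
arrival = 30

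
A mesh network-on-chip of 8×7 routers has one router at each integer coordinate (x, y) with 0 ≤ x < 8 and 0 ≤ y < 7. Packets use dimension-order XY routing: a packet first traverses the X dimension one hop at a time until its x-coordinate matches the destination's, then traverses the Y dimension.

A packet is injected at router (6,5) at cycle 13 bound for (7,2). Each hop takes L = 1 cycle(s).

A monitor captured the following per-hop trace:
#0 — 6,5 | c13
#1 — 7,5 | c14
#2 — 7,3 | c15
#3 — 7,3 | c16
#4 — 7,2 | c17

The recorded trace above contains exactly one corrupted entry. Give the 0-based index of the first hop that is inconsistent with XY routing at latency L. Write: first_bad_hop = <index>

  1: Δx=+1 Δy=+0 Δt=1 [ok]
  2: Δx=+0 Δy=-2 Δt=1 [BAD: non-unit step]

first_bad_hop = 2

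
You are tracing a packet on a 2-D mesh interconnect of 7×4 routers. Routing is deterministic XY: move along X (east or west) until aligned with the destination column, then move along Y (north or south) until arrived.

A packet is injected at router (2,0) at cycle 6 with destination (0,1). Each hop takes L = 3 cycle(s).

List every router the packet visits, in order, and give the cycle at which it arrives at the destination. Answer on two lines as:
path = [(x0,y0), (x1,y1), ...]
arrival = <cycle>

path = [(2,0), (1,0), (0,0), (0,1)]
arrival = 15

t=6: at (2,0)
t=9: at (1,0) after W
t=12: at (0,0) after W
t=15: at (0,1) after N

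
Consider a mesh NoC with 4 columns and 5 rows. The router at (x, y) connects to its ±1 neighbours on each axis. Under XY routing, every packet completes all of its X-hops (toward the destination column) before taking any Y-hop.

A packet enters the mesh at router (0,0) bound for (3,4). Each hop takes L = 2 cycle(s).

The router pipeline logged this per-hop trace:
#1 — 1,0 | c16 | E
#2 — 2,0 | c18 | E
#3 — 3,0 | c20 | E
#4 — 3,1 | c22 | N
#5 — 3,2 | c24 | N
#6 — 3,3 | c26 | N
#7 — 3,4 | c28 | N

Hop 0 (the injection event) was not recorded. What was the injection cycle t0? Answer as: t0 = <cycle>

t0 = 14

Hop 1 reached at cycle 16; hop k is at t0 + k·L.
Subtract one hop: t0 = 16 − 2 = 14.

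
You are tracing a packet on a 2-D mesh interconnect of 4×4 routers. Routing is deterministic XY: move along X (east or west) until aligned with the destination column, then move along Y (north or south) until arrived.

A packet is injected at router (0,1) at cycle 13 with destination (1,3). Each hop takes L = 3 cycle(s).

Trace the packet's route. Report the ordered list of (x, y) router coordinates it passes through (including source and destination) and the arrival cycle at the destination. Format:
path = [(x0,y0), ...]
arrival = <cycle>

path = [(0,1), (1,1), (1,2), (1,3)]
arrival = 22

  0. router=(0,1) cycle=13 (inject)
  1. router=(1,1) cycle=16 dir=E
  2. router=(1,2) cycle=19 dir=N
  3. router=(1,3) cycle=22 dir=N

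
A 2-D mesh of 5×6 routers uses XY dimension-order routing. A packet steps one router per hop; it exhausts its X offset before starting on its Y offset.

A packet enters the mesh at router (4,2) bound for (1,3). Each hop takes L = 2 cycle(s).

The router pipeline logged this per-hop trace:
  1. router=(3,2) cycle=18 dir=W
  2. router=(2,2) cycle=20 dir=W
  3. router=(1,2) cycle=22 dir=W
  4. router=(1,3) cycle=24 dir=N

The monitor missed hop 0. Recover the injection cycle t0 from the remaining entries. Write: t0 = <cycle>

t0 = 16

cyc[1] = 18 and cyc[k] = t0 + k·L for every k.
t0 = cyc[1] − L = 18 − 2 = 16.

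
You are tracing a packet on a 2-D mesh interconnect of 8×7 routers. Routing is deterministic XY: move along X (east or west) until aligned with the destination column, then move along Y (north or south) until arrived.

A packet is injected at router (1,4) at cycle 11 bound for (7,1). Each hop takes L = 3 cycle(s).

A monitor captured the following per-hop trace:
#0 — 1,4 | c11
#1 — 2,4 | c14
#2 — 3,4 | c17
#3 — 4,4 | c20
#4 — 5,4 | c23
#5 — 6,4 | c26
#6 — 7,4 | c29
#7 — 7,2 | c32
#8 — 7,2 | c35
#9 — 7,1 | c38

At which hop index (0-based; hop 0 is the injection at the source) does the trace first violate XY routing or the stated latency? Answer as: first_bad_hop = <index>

first_bad_hop = 7

[1] (+1,+0) / 3c ⇒ ok
[2] (+1,+0) / 3c ⇒ ok
[3] (+1,+0) / 3c ⇒ ok
[4] (+1,+0) / 3c ⇒ ok
[5] (+1,+0) / 3c ⇒ ok
[6] (+1,+0) / 3c ⇒ ok
[7] (+0,-2) / 3c ⇒ BAD: non-unit step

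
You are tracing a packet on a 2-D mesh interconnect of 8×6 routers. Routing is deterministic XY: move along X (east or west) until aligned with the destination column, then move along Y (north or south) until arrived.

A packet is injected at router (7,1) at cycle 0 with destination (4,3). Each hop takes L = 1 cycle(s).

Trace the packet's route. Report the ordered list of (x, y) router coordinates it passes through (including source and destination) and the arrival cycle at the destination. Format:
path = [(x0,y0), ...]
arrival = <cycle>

path = [(7,1), (6,1), (5,1), (4,1), (4,2), (4,3)]
arrival = 5

#0 — 7,1 | c0
#1 — 6,1 | c1 | W
#2 — 5,1 | c2 | W
#3 — 4,1 | c3 | W
#4 — 4,2 | c4 | N
#5 — 4,3 | c5 | N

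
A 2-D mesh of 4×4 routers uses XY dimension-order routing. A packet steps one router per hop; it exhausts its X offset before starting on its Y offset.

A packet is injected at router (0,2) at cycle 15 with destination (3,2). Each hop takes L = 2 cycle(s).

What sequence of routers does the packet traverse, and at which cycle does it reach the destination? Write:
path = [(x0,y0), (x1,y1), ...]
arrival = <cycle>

path = [(0,2), (1,2), (2,2), (3,2)]
arrival = 21

src (0,2)  cyc=15
E→(1,2)  cyc=17
E→(2,2)  cyc=19
E→(3,2)  cyc=21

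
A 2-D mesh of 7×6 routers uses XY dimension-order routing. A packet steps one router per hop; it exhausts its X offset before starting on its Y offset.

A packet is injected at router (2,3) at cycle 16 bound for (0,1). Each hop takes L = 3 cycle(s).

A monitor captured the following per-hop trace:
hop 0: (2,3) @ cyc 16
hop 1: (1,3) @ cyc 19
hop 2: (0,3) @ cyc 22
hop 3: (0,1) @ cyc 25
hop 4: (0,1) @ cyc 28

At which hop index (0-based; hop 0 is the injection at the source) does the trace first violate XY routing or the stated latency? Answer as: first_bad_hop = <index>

hop 1: step (-1,+0), +3 cyc — ok
hop 2: step (-1,+0), +3 cyc — ok
hop 3: step (+0,-2), +3 cyc — BAD: non-unit step

first_bad_hop = 3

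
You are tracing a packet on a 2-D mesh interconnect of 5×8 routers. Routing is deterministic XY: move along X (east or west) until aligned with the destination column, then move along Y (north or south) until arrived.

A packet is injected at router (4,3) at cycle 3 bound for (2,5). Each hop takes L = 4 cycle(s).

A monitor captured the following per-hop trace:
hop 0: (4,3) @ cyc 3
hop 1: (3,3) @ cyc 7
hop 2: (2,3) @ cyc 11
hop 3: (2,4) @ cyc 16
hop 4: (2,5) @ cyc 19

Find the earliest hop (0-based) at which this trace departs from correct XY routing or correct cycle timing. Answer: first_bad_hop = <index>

hop 1: step (-1,+0), +4 cyc — ok
hop 2: step (-1,+0), +4 cyc — ok
hop 3: step (+0,+1), +5 cyc — BAD: Δcyc=5≠L

first_bad_hop = 3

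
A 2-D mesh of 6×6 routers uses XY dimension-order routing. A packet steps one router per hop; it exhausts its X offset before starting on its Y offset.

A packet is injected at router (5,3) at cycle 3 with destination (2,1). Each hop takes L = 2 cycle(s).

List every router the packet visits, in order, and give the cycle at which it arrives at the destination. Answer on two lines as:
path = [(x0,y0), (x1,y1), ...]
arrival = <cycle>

hop 0: (5,3) @ cyc 3
hop 1: (4,3) @ cyc 5  [W]
hop 2: (3,3) @ cyc 7  [W]
hop 3: (2,3) @ cyc 9  [W]
hop 4: (2,2) @ cyc 11  [S]
hop 5: (2,1) @ cyc 13  [S]

path = [(5,3), (4,3), (3,3), (2,3), (2,2), (2,1)]
arrival = 13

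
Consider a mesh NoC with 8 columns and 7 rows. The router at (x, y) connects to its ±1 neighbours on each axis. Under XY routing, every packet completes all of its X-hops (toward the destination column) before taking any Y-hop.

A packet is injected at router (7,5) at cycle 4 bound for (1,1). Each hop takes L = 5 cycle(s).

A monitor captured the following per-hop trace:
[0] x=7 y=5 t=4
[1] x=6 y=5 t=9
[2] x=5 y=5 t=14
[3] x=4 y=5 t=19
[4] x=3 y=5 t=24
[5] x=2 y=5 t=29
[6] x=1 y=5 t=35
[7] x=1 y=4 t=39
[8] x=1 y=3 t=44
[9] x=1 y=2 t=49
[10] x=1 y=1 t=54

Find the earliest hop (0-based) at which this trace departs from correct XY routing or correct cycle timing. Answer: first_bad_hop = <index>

first_bad_hop = 6

check 1→ d=(-1,0) cyc+5: ok
check 2→ d=(-1,0) cyc+5: ok
check 3→ d=(-1,0) cyc+5: ok
check 4→ d=(-1,0) cyc+5: ok
check 5→ d=(-1,0) cyc+5: ok
check 6→ d=(-1,0) cyc+6: BAD: Δcyc=6≠L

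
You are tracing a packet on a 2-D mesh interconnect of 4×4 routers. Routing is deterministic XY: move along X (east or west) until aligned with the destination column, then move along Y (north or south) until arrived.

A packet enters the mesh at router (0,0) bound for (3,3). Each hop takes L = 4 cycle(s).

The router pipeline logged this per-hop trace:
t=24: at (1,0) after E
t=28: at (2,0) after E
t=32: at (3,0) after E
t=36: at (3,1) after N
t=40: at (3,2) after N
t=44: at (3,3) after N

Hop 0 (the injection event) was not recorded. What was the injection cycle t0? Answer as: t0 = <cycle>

t0 = 20

Hop 1 reached at cycle 24; hop k is at t0 + k·L.
Therefore t0 = 24 − L = 20.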